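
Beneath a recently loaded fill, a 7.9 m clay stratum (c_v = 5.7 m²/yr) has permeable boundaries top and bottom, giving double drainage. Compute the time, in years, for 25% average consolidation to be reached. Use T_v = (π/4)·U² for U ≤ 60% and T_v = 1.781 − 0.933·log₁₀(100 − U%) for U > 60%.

Drainage path length: H_d = H/2 = 3.95 m (double drainage).
U ≤ 60%: T_v = (π/4)·U² = (π/4)×0.25² = 0.049087.
t = T_v·H_d²/c_v = 0.049087×3.95²/5.7 = 0.1344 years.

t ≈ 0.134 years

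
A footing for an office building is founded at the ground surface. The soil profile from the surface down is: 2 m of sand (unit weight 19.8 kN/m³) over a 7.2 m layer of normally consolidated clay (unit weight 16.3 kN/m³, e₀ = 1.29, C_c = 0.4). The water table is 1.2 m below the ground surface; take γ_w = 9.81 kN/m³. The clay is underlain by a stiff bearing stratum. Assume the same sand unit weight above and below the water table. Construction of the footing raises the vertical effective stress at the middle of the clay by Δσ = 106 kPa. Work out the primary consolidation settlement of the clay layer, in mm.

Mid-depth of clay below the ground surface: z = 2 + 7.2/2 = 5.6 m.
Total vertical stress at mid-clay: σ_v = 19.8×2 + 16.3×3.6 = 98.28 kPa.
Pore pressure: u = 9.81×(5.6 − 1.2) = 43.164 kPa.
Initial effective stress: σ'_0 = σ_v − u = 98.28 − 43.164 = 55.116 kPa.
Final effective stress: σ'_f = σ'_0 + Δσ = 55.116 + 106 = 161.12 kPa.
Normally consolidated clay, so the full stress increment lies on the virgin compression line:
S_c = C_c·H/(1+e₀)·log₁₀(σ'_f/σ'_0) = 0.4×7.2/(1+1.29)×log₁₀(161.12/55.116)
    = 1.2576 × 0.46587 = 0.5859 m

S_c ≈ 586 mm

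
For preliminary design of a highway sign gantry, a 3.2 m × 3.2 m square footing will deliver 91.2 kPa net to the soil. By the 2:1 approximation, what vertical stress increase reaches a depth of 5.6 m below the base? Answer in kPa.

Δσ_z ≈ 12.1 kPa

By the 2:1 method the load spreads at 1 horizontal : 2 vertical, so at depth z the loaded area has grown by z in each plan dimension:
Δσ = qBL/((B+z)(L+z)) = 91.2×3.2×3.2/((3.2+5.6)(3.2+5.6)) = 12.06 kPa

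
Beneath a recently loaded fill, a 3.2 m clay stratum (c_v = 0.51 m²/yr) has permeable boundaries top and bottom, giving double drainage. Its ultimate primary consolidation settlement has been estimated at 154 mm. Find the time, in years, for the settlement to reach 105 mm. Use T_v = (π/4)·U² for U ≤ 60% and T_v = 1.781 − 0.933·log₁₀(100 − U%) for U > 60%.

Drainage path length: H_d = H/2 = 1.6 m (double drainage).
U = S(t)/S_ult = 105/154 = 0.6818.
U > 60%: T_v = 1.781 − 0.933·log₁₀(100 − 68.182) = 0.379.
t = T_v·H_d²/c_v = 0.379×1.6²/0.51 = 1.902 years.

t ≈ 1.9 years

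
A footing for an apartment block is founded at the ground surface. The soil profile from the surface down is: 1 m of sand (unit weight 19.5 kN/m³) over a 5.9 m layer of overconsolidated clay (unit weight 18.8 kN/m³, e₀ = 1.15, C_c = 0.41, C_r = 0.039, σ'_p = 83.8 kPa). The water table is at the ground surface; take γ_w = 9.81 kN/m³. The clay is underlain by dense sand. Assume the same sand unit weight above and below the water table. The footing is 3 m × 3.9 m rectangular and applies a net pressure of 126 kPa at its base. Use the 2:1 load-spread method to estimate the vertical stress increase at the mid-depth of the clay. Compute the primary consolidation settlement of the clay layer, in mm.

S_c ≈ 25.9 mm

Mid-depth of clay below the ground surface: z = 1 + 5.9/2 = 3.95 m.
Total vertical stress at mid-clay: σ_v = 19.5×1 + 18.8×2.95 = 74.96 kPa.
Pore pressure: u = 9.81×(3.95 − 0) = 38.75 kPa.
Initial effective stress: σ'_0 = σ_v − u = 74.96 − 38.75 = 36.21 kPa.
Stress increase at mid-clay by the 2:1 spreading method:
Δσ = qBL/((B+z)(L+z)) = 126×3×3.9/((3+3.95)(3.9+3.95)) = 27.021 kPa
Final effective stress: σ'_f = 36.21 + 27.021 = 63.231 kPa.
σ'_f = 63.231 ≤ σ'_p = 83.8 kPa, so the clay remains overconsolidated and only the recompression index applies:
S_c = C_r·H/(1+e₀)·log₁₀(σ'_f/σ'_0) = 0.039×5.9/2.15×log₁₀(63.231/36.21)
    = 0.10702 × 0.2421 = 0.02591 m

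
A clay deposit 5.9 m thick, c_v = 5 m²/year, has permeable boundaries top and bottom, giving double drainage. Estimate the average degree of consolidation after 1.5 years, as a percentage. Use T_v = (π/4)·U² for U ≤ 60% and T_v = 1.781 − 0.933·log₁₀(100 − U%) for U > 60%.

U ≈ 90.3 %

Drainage path length: H_d = H/2 = 2.95 m (double drainage).
T_v = c_v·t/H_d² = 5×1.5/2.95² = 0.86182.
T_v = 0.86182 corresponds to the U > 60% branch:
U = 1 − 10^((1.781 − T_v)/0.933)/100 = 0.9034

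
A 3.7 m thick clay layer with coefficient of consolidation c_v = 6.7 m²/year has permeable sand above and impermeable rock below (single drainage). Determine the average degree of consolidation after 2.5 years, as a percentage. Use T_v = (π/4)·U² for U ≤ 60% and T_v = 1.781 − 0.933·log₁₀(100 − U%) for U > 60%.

U ≈ 96 %

Drainage path length: H_d = H = 3.7 m (single drainage).
T_v = c_v·t/H_d² = 6.7×2.5/3.7² = 1.2235.
T_v = 1.2235 corresponds to the U > 60% branch:
U = 1 − 10^((1.781 − T_v)/0.933)/100 = 0.9604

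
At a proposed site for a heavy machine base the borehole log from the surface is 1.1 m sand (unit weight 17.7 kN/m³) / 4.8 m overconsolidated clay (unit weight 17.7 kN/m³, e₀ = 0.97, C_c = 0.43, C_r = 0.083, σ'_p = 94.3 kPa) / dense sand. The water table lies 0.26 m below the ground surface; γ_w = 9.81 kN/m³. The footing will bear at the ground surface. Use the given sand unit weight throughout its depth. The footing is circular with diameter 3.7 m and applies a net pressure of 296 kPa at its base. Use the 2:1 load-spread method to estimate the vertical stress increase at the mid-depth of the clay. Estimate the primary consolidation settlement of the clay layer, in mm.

Mid-depth of clay below the ground surface: z = 1.1 + 4.8/2 = 3.5 m.
Total vertical stress at mid-clay: σ_v = 17.7×1.1 + 17.7×2.4 = 61.95 kPa.
Pore pressure: u = 9.81×(3.5 − 0.26) = 31.784 kPa.
Initial effective stress: σ'_0 = σ_v − u = 61.95 − 31.784 = 30.166 kPa.
Stress increase at mid-clay by the 2:1 spreading method:
Δσ ≈ qD²/(D+z)² = 296×3.7²/(3.7+3.5)² = 78.168 kPa
Final effective stress: σ'_f = 30.166 + 78.168 = 108.33 kPa.
σ'_f = 108.33 > σ'_p = 94.3 kPa, so the stress path crosses the preconsolidation pressure — recompression up to σ'_p, then virgin compression beyond:
S_c = H/(1+e₀)·[C_r·log₁₀(σ'_p/σ'_0) + C_c·log₁₀(σ'_f/σ'_p)]
    = 4.8/1.97 × [0.083×log₁₀(94.3/30.166) + 0.43×log₁₀(108.33/94.3)]
    = 2.4365 × [0.041084 + 0.025902] = 0.1632 m

S_c ≈ 163 mm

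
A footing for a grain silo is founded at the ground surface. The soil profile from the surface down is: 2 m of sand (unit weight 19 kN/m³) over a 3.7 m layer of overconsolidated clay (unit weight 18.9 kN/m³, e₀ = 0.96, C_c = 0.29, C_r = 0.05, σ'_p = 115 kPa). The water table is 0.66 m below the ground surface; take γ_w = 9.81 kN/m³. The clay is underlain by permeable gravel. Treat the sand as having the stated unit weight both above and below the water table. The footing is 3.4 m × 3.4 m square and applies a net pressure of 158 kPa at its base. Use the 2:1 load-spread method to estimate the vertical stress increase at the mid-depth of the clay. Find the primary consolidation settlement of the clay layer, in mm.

S_c ≈ 24.9 mm

Mid-depth of clay below the ground surface: z = 2 + 3.7/2 = 3.85 m.
Total vertical stress at mid-clay: σ_v = 19×2 + 18.9×1.85 = 72.965 kPa.
Pore pressure: u = 9.81×(3.85 − 0.66) = 31.294 kPa.
Initial effective stress: σ'_0 = σ_v − u = 72.965 − 31.294 = 41.671 kPa.
Stress increase at mid-clay by the 2:1 spreading method:
Δσ = qBL/((B+z)(L+z)) = 158×3.4×3.4/((3.4+3.85)(3.4+3.85)) = 34.749 kPa
Final effective stress: σ'_f = 41.671 + 34.749 = 76.42 kPa.
σ'_f = 76.42 ≤ σ'_p = 115 kPa, so the clay remains overconsolidated and only the recompression index applies:
S_c = C_r·H/(1+e₀)·log₁₀(σ'_f/σ'_0) = 0.05×3.7/1.96×log₁₀(76.42/41.671)
    = 0.09439 × 0.26337 = 0.02486 m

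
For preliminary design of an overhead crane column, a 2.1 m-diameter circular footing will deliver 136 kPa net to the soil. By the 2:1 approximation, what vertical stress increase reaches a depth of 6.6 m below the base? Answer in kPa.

Δσ_z ≈ 7.92 kPa

By the 2:1 method the load spreads at 1 horizontal : 2 vertical, so at depth z the loaded area has grown by z in each plan dimension:
Δσ ≈ qD²/(D+z)² = 136×2.1²/(2.1+6.6)² = 7.9239 kPa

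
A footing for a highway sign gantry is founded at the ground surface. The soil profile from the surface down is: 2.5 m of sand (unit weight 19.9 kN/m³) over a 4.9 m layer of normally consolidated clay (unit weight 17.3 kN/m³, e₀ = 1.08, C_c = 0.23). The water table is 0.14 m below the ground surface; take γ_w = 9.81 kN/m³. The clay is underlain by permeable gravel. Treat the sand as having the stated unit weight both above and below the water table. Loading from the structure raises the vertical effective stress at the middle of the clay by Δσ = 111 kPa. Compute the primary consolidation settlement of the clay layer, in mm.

S_c ≈ 293 mm

Mid-depth of clay below the ground surface: z = 2.5 + 4.9/2 = 4.95 m.
Total vertical stress at mid-clay: σ_v = 19.9×2.5 + 17.3×2.45 = 92.135 kPa.
Pore pressure: u = 9.81×(4.95 − 0.14) = 47.186 kPa.
Initial effective stress: σ'_0 = σ_v − u = 92.135 − 47.186 = 44.949 kPa.
Final effective stress: σ'_f = σ'_0 + Δσ = 44.949 + 111 = 155.95 kPa.
Normally consolidated clay, so the full stress increment lies on the virgin compression line:
S_c = C_c·H/(1+e₀)·log₁₀(σ'_f/σ'_0) = 0.23×4.9/(1+1.08)×log₁₀(155.95/44.949)
    = 0.54183 × 0.54027 = 0.2927 m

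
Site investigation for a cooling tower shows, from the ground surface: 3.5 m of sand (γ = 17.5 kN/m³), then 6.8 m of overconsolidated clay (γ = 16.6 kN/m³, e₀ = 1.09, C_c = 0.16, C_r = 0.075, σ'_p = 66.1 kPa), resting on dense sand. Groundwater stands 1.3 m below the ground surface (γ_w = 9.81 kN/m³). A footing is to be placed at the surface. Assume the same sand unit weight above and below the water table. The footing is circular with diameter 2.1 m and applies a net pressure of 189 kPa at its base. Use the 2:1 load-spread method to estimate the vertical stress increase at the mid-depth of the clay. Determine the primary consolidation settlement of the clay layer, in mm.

S_c ≈ 28.1 mm

Mid-depth of clay below the ground surface: z = 3.5 + 6.8/2 = 6.9 m.
Total vertical stress at mid-clay: σ_v = 17.5×3.5 + 16.6×3.4 = 117.69 kPa.
Pore pressure: u = 9.81×(6.9 − 1.3) = 54.936 kPa.
Initial effective stress: σ'_0 = σ_v − u = 117.69 − 54.936 = 62.754 kPa.
Stress increase at mid-clay by the 2:1 spreading method:
Δσ ≈ qD²/(D+z)² = 189×2.1²/(2.1+6.9)² = 10.29 kPa
Final effective stress: σ'_f = 62.754 + 10.29 = 73.044 kPa.
σ'_f = 73.044 > σ'_p = 66.1 kPa, so the stress path crosses the preconsolidation pressure — recompression up to σ'_p, then virgin compression beyond:
S_c = H/(1+e₀)·[C_r·log₁₀(σ'_p/σ'_0) + C_c·log₁₀(σ'_f/σ'_p)]
    = 6.8/2.09 × [0.075×log₁₀(66.1/62.754) + 0.16×log₁₀(73.044/66.1)]
    = 3.2536 × [0.001692 + 0.0069413] = 0.02809 m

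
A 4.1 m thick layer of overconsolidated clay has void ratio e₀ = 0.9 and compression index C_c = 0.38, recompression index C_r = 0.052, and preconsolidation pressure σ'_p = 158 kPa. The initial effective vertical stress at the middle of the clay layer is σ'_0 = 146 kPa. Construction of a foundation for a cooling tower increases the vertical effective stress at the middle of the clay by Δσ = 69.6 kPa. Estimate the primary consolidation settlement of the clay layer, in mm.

S_c ≈ 115 mm

Final effective stress: σ'_f = 146 + 69.6 = 215.6 kPa.
σ'_f = 215.6 > σ'_p = 158 kPa, so the stress path crosses the preconsolidation pressure — recompression up to σ'_p, then virgin compression beyond:
S_c = H/(1+e₀)·[C_r·log₁₀(σ'_p/σ'_0) + C_c·log₁₀(σ'_f/σ'_p)]
    = 4.1/1.9 × [0.052×log₁₀(158/146) + 0.38×log₁₀(215.6/158)]
    = 2.1579 × [0.0017838 + 0.051297] = 0.1145 m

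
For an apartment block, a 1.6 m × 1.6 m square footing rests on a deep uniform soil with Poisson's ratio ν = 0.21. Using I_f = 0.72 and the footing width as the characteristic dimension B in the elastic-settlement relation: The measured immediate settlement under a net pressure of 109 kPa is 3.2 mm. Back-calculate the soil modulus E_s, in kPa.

E_s ≈ 37500 kPa

S_e = q·B·(1−ν²)/E_s · I_f  ⇒  E_s = q·B·(1−ν²)·I_f / S_e.
E_s = 109 × 1.6 × 0.9559 × 0.72 / 0.0032 = 37510 kPa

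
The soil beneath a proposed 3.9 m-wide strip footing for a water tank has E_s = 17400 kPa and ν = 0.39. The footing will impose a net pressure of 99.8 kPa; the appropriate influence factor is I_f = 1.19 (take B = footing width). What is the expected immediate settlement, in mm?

S_e ≈ 22.6 mm

Immediate (elastic) settlement: S_e = q·B·(1−ν²)/E_s · I_f.
S_e = 99.8 × 3.9 × (1 − 0.39²) / 17400 × 1.19
    = 99.8 × 3.9 × 0.8479 / 17400 × 1.19
    = 0.02257 m = 22.57 mm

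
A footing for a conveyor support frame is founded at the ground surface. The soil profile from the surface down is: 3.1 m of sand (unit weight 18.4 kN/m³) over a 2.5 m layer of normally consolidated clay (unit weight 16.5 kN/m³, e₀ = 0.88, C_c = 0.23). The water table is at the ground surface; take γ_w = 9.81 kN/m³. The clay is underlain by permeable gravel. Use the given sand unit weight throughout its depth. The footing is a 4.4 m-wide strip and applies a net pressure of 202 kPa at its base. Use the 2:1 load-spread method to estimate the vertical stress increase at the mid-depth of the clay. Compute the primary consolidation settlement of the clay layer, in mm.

S_c ≈ 181 mm

Mid-depth of clay below the ground surface: z = 3.1 + 2.5/2 = 4.35 m.
Total vertical stress at mid-clay: σ_v = 18.4×3.1 + 16.5×1.25 = 77.665 kPa.
Pore pressure: u = 9.81×(4.35 − 0) = 42.673 kPa.
Initial effective stress: σ'_0 = σ_v − u = 77.665 − 42.673 = 34.992 kPa.
Stress increase at mid-clay by the 2:1 spreading method:
Δσ = qB/(B+z) = 202×4.4/(4.4+4.35) = 101.58 kPa
Final effective stress: σ'_f = σ'_0 + Δσ = 34.992 + 101.58 = 136.57 kPa.
Normally consolidated clay, so the full stress increment lies on the virgin compression line:
S_c = C_c·H/(1+e₀)·log₁₀(σ'_f/σ'_0) = 0.23×2.5/(1+0.88)×log₁₀(136.57/34.992)
    = 0.30585 × 0.59139 = 0.1809 m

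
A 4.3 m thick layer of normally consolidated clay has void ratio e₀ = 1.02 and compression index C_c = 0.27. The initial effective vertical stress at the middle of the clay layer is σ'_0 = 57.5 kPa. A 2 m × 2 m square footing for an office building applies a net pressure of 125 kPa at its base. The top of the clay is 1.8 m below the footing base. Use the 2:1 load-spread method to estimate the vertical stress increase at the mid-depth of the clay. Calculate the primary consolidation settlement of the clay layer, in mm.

Mid-depth of clay below the footing base: z = 1.8 + 4.3/2 = 3.95 m.
Stress increase at mid-clay by the 2:1 spreading method:
Δσ = qBL/((B+z)(L+z)) = 125×2×2/((2+3.95)(2+3.95)) = 14.123 kPa
Final effective stress: σ'_f = σ'_0 + Δσ = 57.5 + 14.123 = 71.623 kPa.
Normally consolidated clay, so the full stress increment lies on the virgin compression line:
S_c = C_c·H/(1+e₀)·log₁₀(σ'_f/σ'_0) = 0.27×4.3/(1+1.02)×log₁₀(71.623/57.5)
    = 0.57475 × 0.095385 = 0.05482 m

S_c ≈ 54.8 mm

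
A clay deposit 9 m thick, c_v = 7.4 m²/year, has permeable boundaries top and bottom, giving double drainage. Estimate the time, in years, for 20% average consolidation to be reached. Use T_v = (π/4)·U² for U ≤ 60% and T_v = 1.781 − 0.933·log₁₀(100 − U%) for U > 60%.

Drainage path length: H_d = H/2 = 4.5 m (double drainage).
U ≤ 60%: T_v = (π/4)·U² = (π/4)×0.2² = 0.031416.
t = T_v·H_d²/c_v = 0.031416×4.5²/7.4 = 0.08597 years.

t ≈ 0.086 years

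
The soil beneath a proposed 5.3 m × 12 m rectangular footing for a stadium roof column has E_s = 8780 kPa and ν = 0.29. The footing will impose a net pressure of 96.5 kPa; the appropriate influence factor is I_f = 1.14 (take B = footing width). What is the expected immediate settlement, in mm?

S_e ≈ 60.8 mm

Immediate (elastic) settlement: S_e = q·B·(1−ν²)/E_s · I_f.
S_e = 96.5 × 5.3 × (1 − 0.29²) / 8780 × 1.14
    = 96.5 × 5.3 × 0.9159 / 8780 × 1.14
    = 0.06082 m = 60.82 mm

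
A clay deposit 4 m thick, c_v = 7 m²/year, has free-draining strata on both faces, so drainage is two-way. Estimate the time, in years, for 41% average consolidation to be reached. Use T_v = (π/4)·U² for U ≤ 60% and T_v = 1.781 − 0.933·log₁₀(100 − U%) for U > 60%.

Drainage path length: H_d = H/2 = 2 m (double drainage).
U ≤ 60%: T_v = (π/4)·U² = (π/4)×0.41² = 0.13203.
t = T_v·H_d²/c_v = 0.13203×2²/7 = 0.07545 years.

t ≈ 0.0754 years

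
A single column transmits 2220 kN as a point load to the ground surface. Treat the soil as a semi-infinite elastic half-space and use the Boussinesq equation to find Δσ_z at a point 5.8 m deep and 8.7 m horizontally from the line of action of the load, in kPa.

Δσ_z ≈ 1.65 kPa

Boussinesq vertical stress below a point load on an elastic half-space:
Δσ_z = 3P/(2πz²) · [1 + (r/z)²]^(−5/2)
r/z = 8.7/5.8 = 1.5; [1+(r/z)²]^(−5/2) = 0.052516.
Δσ_z = 3×2220/(2π×5.8²) × 0.052516 = 31.509 × 0.052516 = 1.655 kPa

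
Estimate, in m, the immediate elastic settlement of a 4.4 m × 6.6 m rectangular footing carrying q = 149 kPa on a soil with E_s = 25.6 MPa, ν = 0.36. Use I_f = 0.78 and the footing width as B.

Immediate (elastic) settlement: S_e = q·B·(1−ν²)/E_s · I_f.
E_s = 25.6 MPa = 25600 kPa.
S_e = 149 × 4.4 × (1 − 0.36²) / 25600 × 0.78
    = 149 × 4.4 × 0.8704 / 25600 × 0.78
    = 0.01739 m

S_e ≈ 0.0174 m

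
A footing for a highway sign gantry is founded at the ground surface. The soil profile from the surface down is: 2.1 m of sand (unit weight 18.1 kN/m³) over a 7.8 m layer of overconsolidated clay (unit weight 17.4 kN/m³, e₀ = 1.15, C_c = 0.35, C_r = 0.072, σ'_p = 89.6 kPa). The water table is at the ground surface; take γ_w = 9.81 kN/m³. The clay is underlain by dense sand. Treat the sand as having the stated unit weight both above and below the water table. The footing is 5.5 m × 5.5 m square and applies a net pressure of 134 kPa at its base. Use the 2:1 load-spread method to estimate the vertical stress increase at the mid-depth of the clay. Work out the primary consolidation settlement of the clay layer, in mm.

S_c ≈ 56.9 mm

Mid-depth of clay below the ground surface: z = 2.1 + 7.8/2 = 6 m.
Total vertical stress at mid-clay: σ_v = 18.1×2.1 + 17.4×3.9 = 105.87 kPa.
Pore pressure: u = 9.81×(6 − 0) = 58.86 kPa.
Initial effective stress: σ'_0 = σ_v − u = 105.87 − 58.86 = 47.01 kPa.
Stress increase at mid-clay by the 2:1 spreading method:
Δσ = qBL/((B+z)(L+z)) = 134×5.5×5.5/((5.5+6)(5.5+6)) = 30.65 kPa
Final effective stress: σ'_f = 47.01 + 30.65 = 77.66 kPa.
σ'_f = 77.66 ≤ σ'_p = 89.6 kPa, so the clay remains overconsolidated and only the recompression index applies:
S_c = C_r·H/(1+e₀)·log₁₀(σ'_f/σ'_0) = 0.072×7.8/2.15×log₁₀(77.66/47.01)
    = 0.26121 × 0.21801 = 0.05695 m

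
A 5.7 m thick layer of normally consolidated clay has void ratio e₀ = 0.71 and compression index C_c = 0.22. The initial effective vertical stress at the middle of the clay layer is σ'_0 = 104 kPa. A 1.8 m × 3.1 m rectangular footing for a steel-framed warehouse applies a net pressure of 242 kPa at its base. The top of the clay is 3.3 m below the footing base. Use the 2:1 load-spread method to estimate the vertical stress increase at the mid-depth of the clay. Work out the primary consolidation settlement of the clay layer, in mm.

Mid-depth of clay below the footing base: z = 3.3 + 5.7/2 = 6.15 m.
Stress increase at mid-clay by the 2:1 spreading method:
Δσ = qBL/((B+z)(L+z)) = 242×1.8×3.1/((1.8+6.15)(3.1+6.15)) = 18.363 kPa
Final effective stress: σ'_f = σ'_0 + Δσ = 104 + 18.363 = 122.36 kPa.
Normally consolidated clay, so the full stress increment lies on the virgin compression line:
S_c = C_c·H/(1+e₀)·log₁₀(σ'_f/σ'_0) = 0.22×5.7/(1+0.71)×log₁₀(122.36/104)
    = 0.73333 × 0.070606 = 0.05178 m

S_c ≈ 51.8 mm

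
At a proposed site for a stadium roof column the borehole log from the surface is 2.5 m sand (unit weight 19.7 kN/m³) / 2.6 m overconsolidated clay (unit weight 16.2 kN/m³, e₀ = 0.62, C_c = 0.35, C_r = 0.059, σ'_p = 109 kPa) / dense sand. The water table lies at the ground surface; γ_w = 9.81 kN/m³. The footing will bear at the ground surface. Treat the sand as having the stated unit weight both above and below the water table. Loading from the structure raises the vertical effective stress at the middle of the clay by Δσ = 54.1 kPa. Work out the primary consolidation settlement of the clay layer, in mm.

Mid-depth of clay below the ground surface: z = 2.5 + 2.6/2 = 3.8 m.
Total vertical stress at mid-clay: σ_v = 19.7×2.5 + 16.2×1.3 = 70.31 kPa.
Pore pressure: u = 9.81×(3.8 − 0) = 37.278 kPa.
Initial effective stress: σ'_0 = σ_v − u = 70.31 − 37.278 = 33.032 kPa.
Final effective stress: σ'_f = 33.032 + 54.1 = 87.132 kPa.
σ'_f = 87.132 ≤ σ'_p = 109 kPa, so the clay remains overconsolidated and only the recompression index applies:
S_c = C_r·H/(1+e₀)·log₁₀(σ'_f/σ'_0) = 0.059×2.6/1.62×log₁₀(87.132/33.032)
    = 0.094689 × 0.42124 = 0.03989 m

S_c ≈ 39.9 mm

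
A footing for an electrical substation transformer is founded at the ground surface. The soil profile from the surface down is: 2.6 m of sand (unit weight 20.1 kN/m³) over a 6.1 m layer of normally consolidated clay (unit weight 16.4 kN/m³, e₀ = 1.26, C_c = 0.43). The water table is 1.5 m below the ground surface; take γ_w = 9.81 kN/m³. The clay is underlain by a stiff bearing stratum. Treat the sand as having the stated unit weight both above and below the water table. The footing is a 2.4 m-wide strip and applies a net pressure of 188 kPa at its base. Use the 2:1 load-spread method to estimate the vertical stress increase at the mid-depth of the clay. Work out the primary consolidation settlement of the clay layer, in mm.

S_c ≈ 326 mm

Mid-depth of clay below the ground surface: z = 2.6 + 6.1/2 = 5.65 m.
Total vertical stress at mid-clay: σ_v = 20.1×2.6 + 16.4×3.05 = 102.28 kPa.
Pore pressure: u = 9.81×(5.65 − 1.5) = 40.712 kPa.
Initial effective stress: σ'_0 = σ_v − u = 102.28 − 40.712 = 61.568 kPa.
Stress increase at mid-clay by the 2:1 spreading method:
Δσ = qB/(B+z) = 188×2.4/(2.4+5.65) = 56.05 kPa
Final effective stress: σ'_f = σ'_0 + Δσ = 61.568 + 56.05 = 117.62 kPa.
Normally consolidated clay, so the full stress increment lies on the virgin compression line:
S_c = C_c·H/(1+e₀)·log₁₀(σ'_f/σ'_0) = 0.43×6.1/(1+1.26)×log₁₀(117.62/61.568)
    = 1.1606 × 0.28113 = 0.3263 m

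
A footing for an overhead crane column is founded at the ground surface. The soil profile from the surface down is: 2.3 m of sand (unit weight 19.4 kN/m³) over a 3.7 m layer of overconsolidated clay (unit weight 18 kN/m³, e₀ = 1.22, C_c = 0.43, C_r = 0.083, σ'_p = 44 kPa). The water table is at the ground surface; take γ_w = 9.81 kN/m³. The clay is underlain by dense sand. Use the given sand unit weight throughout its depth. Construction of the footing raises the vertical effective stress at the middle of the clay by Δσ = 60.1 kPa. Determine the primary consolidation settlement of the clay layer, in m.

S_c ≈ 0.257 m

Mid-depth of clay below the ground surface: z = 2.3 + 3.7/2 = 4.15 m.
Total vertical stress at mid-clay: σ_v = 19.4×2.3 + 18×1.85 = 77.92 kPa.
Pore pressure: u = 9.81×(4.15 − 0) = 40.712 kPa.
Initial effective stress: σ'_0 = σ_v − u = 77.92 − 40.712 = 37.208 kPa.
Final effective stress: σ'_f = 37.208 + 60.1 = 97.308 kPa.
σ'_f = 97.308 > σ'_p = 44 kPa, so the stress path crosses the preconsolidation pressure — recompression up to σ'_p, then virgin compression beyond:
S_c = H/(1+e₀)·[C_r·log₁₀(σ'_p/σ'_0) + C_c·log₁₀(σ'_f/σ'_p)]
    = 3.7/2.22 × [0.083×log₁₀(44/37.208) + 0.43×log₁₀(97.308/44)]
    = 1.6667 × [0.0060438 + 0.14822] = 0.2571 m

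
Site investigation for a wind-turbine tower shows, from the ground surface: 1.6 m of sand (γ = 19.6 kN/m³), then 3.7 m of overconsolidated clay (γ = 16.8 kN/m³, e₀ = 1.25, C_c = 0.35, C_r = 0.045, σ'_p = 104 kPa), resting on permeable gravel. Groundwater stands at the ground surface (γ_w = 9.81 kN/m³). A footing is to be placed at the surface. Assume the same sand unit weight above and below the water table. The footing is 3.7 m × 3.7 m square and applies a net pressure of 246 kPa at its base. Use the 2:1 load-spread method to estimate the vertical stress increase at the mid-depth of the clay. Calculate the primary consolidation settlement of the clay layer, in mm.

S_c ≈ 38.4 mm

Mid-depth of clay below the ground surface: z = 1.6 + 3.7/2 = 3.45 m.
Total vertical stress at mid-clay: σ_v = 19.6×1.6 + 16.8×1.85 = 62.44 kPa.
Pore pressure: u = 9.81×(3.45 − 0) = 33.845 kPa.
Initial effective stress: σ'_0 = σ_v − u = 62.44 − 33.845 = 28.595 kPa.
Stress increase at mid-clay by the 2:1 spreading method:
Δσ = qBL/((B+z)(L+z)) = 246×3.7×3.7/((3.7+3.45)(3.7+3.45)) = 65.876 kPa
Final effective stress: σ'_f = 28.595 + 65.876 = 94.471 kPa.
σ'_f = 94.471 ≤ σ'_p = 104 kPa, so the clay remains overconsolidated and only the recompression index applies:
S_c = C_r·H/(1+e₀)·log₁₀(σ'_f/σ'_0) = 0.045×3.7/2.25×log₁₀(94.471/28.595)
    = 0.073998 × 0.51901 = 0.03841 m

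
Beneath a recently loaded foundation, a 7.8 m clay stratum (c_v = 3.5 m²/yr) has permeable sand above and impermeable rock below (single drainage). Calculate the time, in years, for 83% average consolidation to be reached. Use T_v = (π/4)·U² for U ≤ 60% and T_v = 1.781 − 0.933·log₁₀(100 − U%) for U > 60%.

t ≈ 11 years

Drainage path length: H_d = H = 7.8 m (single drainage).
U > 60%: T_v = 1.781 − 0.933·log₁₀(100 − 83) = 0.63299.
t = T_v·H_d²/c_v = 0.63299×7.8²/3.5 = 11 years.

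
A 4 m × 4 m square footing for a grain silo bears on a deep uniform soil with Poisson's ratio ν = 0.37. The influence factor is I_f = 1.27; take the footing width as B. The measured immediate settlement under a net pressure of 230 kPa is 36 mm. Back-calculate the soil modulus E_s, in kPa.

E_s ≈ 28000 kPa

S_e = q·B·(1−ν²)/E_s · I_f  ⇒  E_s = q·B·(1−ν²)·I_f / S_e.
E_s = 230 × 4 × 0.8631 × 1.27 / 0.036 = 28010 kPa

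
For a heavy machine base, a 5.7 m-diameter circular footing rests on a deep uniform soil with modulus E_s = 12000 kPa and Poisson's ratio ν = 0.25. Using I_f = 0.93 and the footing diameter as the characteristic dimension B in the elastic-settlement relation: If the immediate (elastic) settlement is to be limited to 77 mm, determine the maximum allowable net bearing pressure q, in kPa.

S_e = q·B·(1−ν²)/E_s · I_f  ⇒  q = S_e·E_s / (B·(1−ν²)·I_f).
q = 0.077 × 12000 / (5.7 × 0.9375 × 0.93) = 185.9 kPa

q ≈ 186 kPa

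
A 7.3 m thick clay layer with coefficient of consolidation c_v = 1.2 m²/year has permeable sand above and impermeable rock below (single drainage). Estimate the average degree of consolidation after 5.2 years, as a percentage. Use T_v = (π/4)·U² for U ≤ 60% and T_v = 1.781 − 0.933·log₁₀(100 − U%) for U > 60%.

U ≈ 38.6 %

Drainage path length: H_d = H = 7.3 m (single drainage).
T_v = c_v·t/H_d² = 1.2×5.2/7.3² = 0.1171.
T_v = 0.1171 corresponds to the U ≤ 60% branch:
U = √(4T_v/π) = 0.3861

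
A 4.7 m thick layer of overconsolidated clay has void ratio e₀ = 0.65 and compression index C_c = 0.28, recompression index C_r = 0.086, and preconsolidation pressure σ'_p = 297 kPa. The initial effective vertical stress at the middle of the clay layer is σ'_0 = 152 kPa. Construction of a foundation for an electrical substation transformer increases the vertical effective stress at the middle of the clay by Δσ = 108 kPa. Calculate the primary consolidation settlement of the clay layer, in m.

Final effective stress: σ'_f = 152 + 108 = 260 kPa.
σ'_f = 260 ≤ σ'_p = 297 kPa, so the clay remains overconsolidated and only the recompression index applies:
S_c = C_r·H/(1+e₀)·log₁₀(σ'_f/σ'_0) = 0.086×4.7/1.65×log₁₀(260/152)
    = 0.24497 × 0.23313 = 0.05711 m

S_c ≈ 0.0571 m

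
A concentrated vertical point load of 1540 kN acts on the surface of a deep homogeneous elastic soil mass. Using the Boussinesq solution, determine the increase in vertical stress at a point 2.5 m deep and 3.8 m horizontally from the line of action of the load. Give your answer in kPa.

Boussinesq vertical stress below a point load on an elastic half-space:
Δσ_z = 3P/(2πz²) · [1 + (r/z)²]^(−5/2)
r/z = 3.8/2.5 = 1.52; [1+(r/z)²]^(−5/2) = 0.050153.
Δσ_z = 3×1540/(2π×2.5²) × 0.050153 = 117.65 × 0.050153 = 5.901 kPa

Δσ_z ≈ 5.9 kPa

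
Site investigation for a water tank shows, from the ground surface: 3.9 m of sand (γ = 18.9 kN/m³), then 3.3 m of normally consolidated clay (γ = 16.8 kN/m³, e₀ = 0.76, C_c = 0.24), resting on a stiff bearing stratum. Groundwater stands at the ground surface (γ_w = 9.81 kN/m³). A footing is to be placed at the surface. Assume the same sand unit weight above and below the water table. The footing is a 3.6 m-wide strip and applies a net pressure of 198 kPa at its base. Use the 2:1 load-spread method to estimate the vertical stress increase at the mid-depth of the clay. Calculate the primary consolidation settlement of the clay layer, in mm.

Mid-depth of clay below the ground surface: z = 3.9 + 3.3/2 = 5.55 m.
Total vertical stress at mid-clay: σ_v = 18.9×3.9 + 16.8×1.65 = 101.43 kPa.
Pore pressure: u = 9.81×(5.55 − 0) = 54.446 kPa.
Initial effective stress: σ'_0 = σ_v − u = 101.43 − 54.446 = 46.984 kPa.
Stress increase at mid-clay by the 2:1 spreading method:
Δσ = qB/(B+z) = 198×3.6/(3.6+5.55) = 77.902 kPa
Final effective stress: σ'_f = σ'_0 + Δσ = 46.984 + 77.902 = 124.89 kPa.
Normally consolidated clay, so the full stress increment lies on the virgin compression line:
S_c = C_c·H/(1+e₀)·log₁₀(σ'_f/σ'_0) = 0.24×3.3/(1+0.76)×log₁₀(124.89/46.984)
    = 0.45 × 0.42458 = 0.1911 m

S_c ≈ 191 mm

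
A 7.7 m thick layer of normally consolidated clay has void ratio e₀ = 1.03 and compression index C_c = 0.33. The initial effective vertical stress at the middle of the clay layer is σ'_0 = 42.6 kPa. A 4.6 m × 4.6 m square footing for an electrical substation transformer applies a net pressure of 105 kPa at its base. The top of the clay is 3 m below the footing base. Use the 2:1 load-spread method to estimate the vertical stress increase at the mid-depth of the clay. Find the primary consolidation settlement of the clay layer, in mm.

Mid-depth of clay below the footing base: z = 3 + 7.7/2 = 6.85 m.
Stress increase at mid-clay by the 2:1 spreading method:
Δσ = qBL/((B+z)(L+z)) = 105×4.6×4.6/((4.6+6.85)(4.6+6.85)) = 16.947 kPa
Final effective stress: σ'_f = σ'_0 + Δσ = 42.6 + 16.947 = 59.547 kPa.
Normally consolidated clay, so the full stress increment lies on the virgin compression line:
S_c = C_c·H/(1+e₀)·log₁₀(σ'_f/σ'_0) = 0.33×7.7/(1+1.03)×log₁₀(59.547/42.6)
    = 1.2517 × 0.14545 = 0.1821 m

S_c ≈ 182 mm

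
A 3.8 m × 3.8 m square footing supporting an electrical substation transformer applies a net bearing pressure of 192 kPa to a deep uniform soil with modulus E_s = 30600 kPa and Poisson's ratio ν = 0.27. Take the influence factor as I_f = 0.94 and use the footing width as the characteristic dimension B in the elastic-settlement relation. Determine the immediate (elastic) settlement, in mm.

S_e ≈ 20.8 mm

Immediate (elastic) settlement: S_e = q·B·(1−ν²)/E_s · I_f.
S_e = 192 × 3.8 × (1 − 0.27²) / 30600 × 0.94
    = 192 × 3.8 × 0.9271 / 30600 × 0.94
    = 0.02078 m = 20.78 mm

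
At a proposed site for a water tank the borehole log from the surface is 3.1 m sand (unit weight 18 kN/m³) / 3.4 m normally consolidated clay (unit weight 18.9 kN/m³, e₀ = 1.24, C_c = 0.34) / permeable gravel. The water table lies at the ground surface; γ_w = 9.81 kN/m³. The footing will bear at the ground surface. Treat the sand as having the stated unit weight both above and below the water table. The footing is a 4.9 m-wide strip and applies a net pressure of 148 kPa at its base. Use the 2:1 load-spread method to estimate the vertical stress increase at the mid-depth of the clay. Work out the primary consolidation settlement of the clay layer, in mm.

S_c ≈ 233 mm

Mid-depth of clay below the ground surface: z = 3.1 + 3.4/2 = 4.8 m.
Total vertical stress at mid-clay: σ_v = 18×3.1 + 18.9×1.7 = 87.93 kPa.
Pore pressure: u = 9.81×(4.8 − 0) = 47.088 kPa.
Initial effective stress: σ'_0 = σ_v − u = 87.93 − 47.088 = 40.842 kPa.
Stress increase at mid-clay by the 2:1 spreading method:
Δσ = qB/(B+z) = 148×4.9/(4.9+4.8) = 74.763 kPa
Final effective stress: σ'_f = σ'_0 + Δσ = 40.842 + 74.763 = 115.61 kPa.
Normally consolidated clay, so the full stress increment lies on the virgin compression line:
S_c = C_c·H/(1+e₀)·log₁₀(σ'_f/σ'_0) = 0.34×3.4/(1+1.24)×log₁₀(115.61/40.842)
    = 0.51607 × 0.45189 = 0.2332 m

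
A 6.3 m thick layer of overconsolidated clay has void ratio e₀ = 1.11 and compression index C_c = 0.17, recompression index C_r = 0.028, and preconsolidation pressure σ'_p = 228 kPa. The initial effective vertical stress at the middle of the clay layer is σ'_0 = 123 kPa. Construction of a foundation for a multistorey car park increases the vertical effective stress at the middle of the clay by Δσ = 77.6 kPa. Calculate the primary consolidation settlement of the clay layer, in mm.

S_c ≈ 17.8 mm

Final effective stress: σ'_f = 123 + 77.6 = 200.6 kPa.
σ'_f = 200.6 ≤ σ'_p = 228 kPa, so the clay remains overconsolidated and only the recompression index applies:
S_c = C_r·H/(1+e₀)·log₁₀(σ'_f/σ'_0) = 0.028×6.3/2.11×log₁₀(200.6/123)
    = 0.083602 × 0.21243 = 0.01776 m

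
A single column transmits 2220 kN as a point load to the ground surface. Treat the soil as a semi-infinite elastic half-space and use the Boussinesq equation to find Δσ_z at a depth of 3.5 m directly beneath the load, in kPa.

Boussinesq vertical stress below a point load on an elastic half-space:
Δσ_z = 3P/(2πz²) · [1 + (r/z)²]^(−5/2)
r/z = 0/3.5 = 0; [1+(r/z)²]^(−5/2) = 1.
Δσ_z = 3×2220/(2π×3.5²) × 1 = 86.528 × 1 = 86.53 kPa

Δσ_z ≈ 86.5 kPa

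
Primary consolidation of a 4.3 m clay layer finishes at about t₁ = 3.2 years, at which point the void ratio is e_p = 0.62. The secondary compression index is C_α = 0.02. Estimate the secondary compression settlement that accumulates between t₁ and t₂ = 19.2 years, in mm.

Secondary compression: S_s = C_α·H/(1+e_p)·log₁₀(t₂/t₁)
S_s = 0.02×4.3/(1+0.62)×log₁₀(19.2/3.2)
    = 0.05309 × 0.7782 = 0.04131 m

S_s ≈ 41.3 mm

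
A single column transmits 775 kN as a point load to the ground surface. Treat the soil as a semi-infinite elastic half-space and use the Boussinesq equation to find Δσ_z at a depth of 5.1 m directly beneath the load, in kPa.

Δσ_z ≈ 14.2 kPa

Boussinesq vertical stress below a point load on an elastic half-space:
Δσ_z = 3P/(2πz²) · [1 + (r/z)²]^(−5/2)
r/z = 0/5.1 = 0; [1+(r/z)²]^(−5/2) = 1.
Δσ_z = 3×775/(2π×5.1²) × 1 = 14.227 × 1 = 14.23 kPa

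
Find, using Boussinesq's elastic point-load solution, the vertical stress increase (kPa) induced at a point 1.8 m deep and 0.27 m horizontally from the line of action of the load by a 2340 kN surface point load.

Δσ_z ≈ 326 kPa

Boussinesq vertical stress below a point load on an elastic half-space:
Δσ_z = 3P/(2πz²) · [1 + (r/z)²]^(−5/2)
r/z = 0.27/1.8 = 0.15; [1+(r/z)²]^(−5/2) = 0.94589.
Δσ_z = 3×2340/(2π×1.8²) × 0.94589 = 344.84 × 0.94589 = 326.2 kPa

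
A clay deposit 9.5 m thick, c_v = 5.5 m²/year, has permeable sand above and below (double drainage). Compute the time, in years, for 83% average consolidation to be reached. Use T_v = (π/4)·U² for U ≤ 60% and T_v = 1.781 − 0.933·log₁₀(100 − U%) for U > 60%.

Drainage path length: H_d = H/2 = 4.75 m (double drainage).
U > 60%: T_v = 1.781 − 0.933·log₁₀(100 − 83) = 0.63299.
t = T_v·H_d²/c_v = 0.63299×4.75²/5.5 = 2.597 years.

t ≈ 2.6 years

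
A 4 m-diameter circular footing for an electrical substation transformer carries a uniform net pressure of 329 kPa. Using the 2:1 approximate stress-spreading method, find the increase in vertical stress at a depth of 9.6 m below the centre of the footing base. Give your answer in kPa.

Δσ_z ≈ 28.5 kPa

By the 2:1 method the load spreads at 1 horizontal : 2 vertical, so at depth z the loaded area has grown by z in each plan dimension:
Δσ ≈ qD²/(D+z)² = 329×4²/(4+9.6)² = 28.46 kPa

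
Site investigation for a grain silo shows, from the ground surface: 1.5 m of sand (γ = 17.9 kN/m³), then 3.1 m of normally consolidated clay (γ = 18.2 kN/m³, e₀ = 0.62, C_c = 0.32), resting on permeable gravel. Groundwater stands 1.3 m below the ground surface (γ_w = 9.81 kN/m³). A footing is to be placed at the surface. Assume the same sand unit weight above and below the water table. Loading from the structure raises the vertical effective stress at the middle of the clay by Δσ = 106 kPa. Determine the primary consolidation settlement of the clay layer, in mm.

Mid-depth of clay below the ground surface: z = 1.5 + 3.1/2 = 3.05 m.
Total vertical stress at mid-clay: σ_v = 17.9×1.5 + 18.2×1.55 = 55.06 kPa.
Pore pressure: u = 9.81×(3.05 − 1.3) = 17.168 kPa.
Initial effective stress: σ'_0 = σ_v − u = 55.06 − 17.168 = 37.892 kPa.
Final effective stress: σ'_f = σ'_0 + Δσ = 37.892 + 106 = 143.89 kPa.
Normally consolidated clay, so the full stress increment lies on the virgin compression line:
S_c = C_c·H/(1+e₀)·log₁₀(σ'_f/σ'_0) = 0.32×3.1/(1+0.62)×log₁₀(143.89/37.892)
    = 0.61235 × 0.57948 = 0.3548 m

S_c ≈ 355 mm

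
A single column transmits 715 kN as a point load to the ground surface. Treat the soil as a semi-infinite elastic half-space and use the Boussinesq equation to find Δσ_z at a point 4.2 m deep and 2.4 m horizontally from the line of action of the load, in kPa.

Boussinesq vertical stress below a point load on an elastic half-space:
Δσ_z = 3P/(2πz²) · [1 + (r/z)²]^(−5/2)
r/z = 2.4/4.2 = 0.57143; [1+(r/z)²]^(−5/2) = 0.49341.
Δσ_z = 3×715/(2π×4.2²) × 0.49341 = 19.353 × 0.49341 = 9.549 kPa

Δσ_z ≈ 9.55 kPa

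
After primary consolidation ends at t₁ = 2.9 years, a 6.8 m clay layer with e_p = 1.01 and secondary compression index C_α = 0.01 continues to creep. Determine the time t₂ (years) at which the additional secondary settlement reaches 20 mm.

t₂ ≈ 11.3 years

S_s = C_α·H/(1+e_p)·log₁₀(t₂/t₁) ⇒ log₁₀(t₂/t₁) = S_s·(1+e_p)/(C_α·H).
log₁₀(t₂/t₁) = 0.02 × (1+1.01) / (0.01×6.8) = 0.5912
t₂ = t₁ × 10^0.5912 = 2.9 × 3.901 = 11.31 years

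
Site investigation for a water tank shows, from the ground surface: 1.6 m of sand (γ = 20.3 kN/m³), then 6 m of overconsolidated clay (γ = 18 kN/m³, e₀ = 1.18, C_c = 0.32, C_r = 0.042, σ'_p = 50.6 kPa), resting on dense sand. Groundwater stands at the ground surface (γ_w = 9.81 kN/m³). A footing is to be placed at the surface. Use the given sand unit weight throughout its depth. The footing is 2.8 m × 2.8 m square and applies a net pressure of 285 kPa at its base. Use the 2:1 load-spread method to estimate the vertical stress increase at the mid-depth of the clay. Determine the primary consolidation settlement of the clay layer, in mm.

S_c ≈ 196 mm

Mid-depth of clay below the ground surface: z = 1.6 + 6/2 = 4.6 m.
Total vertical stress at mid-clay: σ_v = 20.3×1.6 + 18×3 = 86.48 kPa.
Pore pressure: u = 9.81×(4.6 − 0) = 45.126 kPa.
Initial effective stress: σ'_0 = σ_v − u = 86.48 − 45.126 = 41.354 kPa.
Stress increase at mid-clay by the 2:1 spreading method:
Δσ = qBL/((B+z)(L+z)) = 285×2.8×2.8/((2.8+4.6)(2.8+4.6)) = 40.804 kPa
Final effective stress: σ'_f = 41.354 + 40.804 = 82.158 kPa.
σ'_f = 82.158 > σ'_p = 50.6 kPa, so the stress path crosses the preconsolidation pressure — recompression up to σ'_p, then virgin compression beyond:
S_c = H/(1+e₀)·[C_r·log₁₀(σ'_p/σ'_0) + C_c·log₁₀(σ'_f/σ'_p)]
    = 6/2.18 × [0.042×log₁₀(50.6/41.354) + 0.32×log₁₀(82.158/50.6)]
    = 2.7523 × [0.0036806 + 0.06736] = 0.1955 m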